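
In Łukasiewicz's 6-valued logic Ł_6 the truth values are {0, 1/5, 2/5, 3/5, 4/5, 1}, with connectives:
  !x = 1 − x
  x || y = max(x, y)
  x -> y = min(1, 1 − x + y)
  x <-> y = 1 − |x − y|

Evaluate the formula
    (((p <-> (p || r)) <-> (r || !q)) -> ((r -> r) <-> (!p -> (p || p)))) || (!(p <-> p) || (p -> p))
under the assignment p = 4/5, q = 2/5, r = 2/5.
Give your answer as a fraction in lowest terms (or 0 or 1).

1

p || r = 4/5 || 2/5 = 4/5
p <-> (p || r) = 4/5 <-> 4/5 = 1
!q = !2/5 = 3/5
r || !q = 2/5 || 3/5 = 3/5
(p <-> (p || r)) <-> (r || !q) = 1 <-> 3/5 = 3/5
r -> r = 2/5 -> 2/5 = 1
!p = !4/5 = 1/5
p || p = 4/5 || 4/5 = 4/5
!p -> (p || p) = 1/5 -> 4/5 = 1
(r -> r) <-> (!p -> (p || p)) = 1 <-> 1 = 1
((p <-> (p || r)) <-> (r || !q)) -> ((r -> r) <-> (!p -> (p || p))) = 3/5 -> 1 = 1
p <-> p = 4/5 <-> 4/5 = 1
!(p <-> p) = !1 = 0
p -> p = 4/5 -> 4/5 = 1
!(p <-> p) || (p -> p) = 0 || 1 = 1
(((p <-> (p || r)) <-> (r || !q)) -> ((r -> r) <-> (!p -> (p || p)))) || (!(p <-> p) || (p -> p)) = 1 || 1 = 1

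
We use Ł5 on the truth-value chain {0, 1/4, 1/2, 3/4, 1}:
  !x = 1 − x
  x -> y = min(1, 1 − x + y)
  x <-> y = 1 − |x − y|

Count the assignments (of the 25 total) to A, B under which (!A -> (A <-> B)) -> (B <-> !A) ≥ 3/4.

value 1: 8 assignments (counts)
value 3/4: 6 assignments (counts)
value 1/2: 6 assignments
value 1/4: 3 assignments
value 0: 2 assignments
So 14 of the 25 assignments meet the threshold.

14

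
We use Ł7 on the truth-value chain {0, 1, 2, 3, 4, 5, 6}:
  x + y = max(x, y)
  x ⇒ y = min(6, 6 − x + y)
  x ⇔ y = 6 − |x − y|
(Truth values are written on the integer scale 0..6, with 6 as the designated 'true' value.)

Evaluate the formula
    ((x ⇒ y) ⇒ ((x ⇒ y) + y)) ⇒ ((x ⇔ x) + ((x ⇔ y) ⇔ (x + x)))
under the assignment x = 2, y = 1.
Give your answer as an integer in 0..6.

x ⇒ y = 2 ⇒ 1 = 5
x ⇒ y = 2 ⇒ 1 = 5
(x ⇒ y) + y = 5 + 1 = 5
(x ⇒ y) ⇒ ((x ⇒ y) + y) = 5 ⇒ 5 = 6
x ⇔ x = 2 ⇔ 2 = 6
x ⇔ y = 2 ⇔ 1 = 5
x + x = 2 + 2 = 2
(x ⇔ y) ⇔ (x + x) = 5 ⇔ 2 = 3
(x ⇔ x) + ((x ⇔ y) ⇔ (x + x)) = 6 + 3 = 6
((x ⇒ y) ⇒ ((x ⇒ y) + y)) ⇒ ((x ⇔ x) + ((x ⇔ y) ⇔ (x + x))) = 6 ⇒ 6 = 6

6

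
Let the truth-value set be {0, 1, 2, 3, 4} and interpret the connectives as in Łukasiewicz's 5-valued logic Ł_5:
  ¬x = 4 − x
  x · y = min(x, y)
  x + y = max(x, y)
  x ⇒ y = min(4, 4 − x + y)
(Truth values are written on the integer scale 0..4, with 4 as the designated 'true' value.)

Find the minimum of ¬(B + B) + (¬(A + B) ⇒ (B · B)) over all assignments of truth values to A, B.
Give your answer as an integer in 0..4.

3

Take A = 0, B = 1:
B + B = 1 + 1 = 1
¬(B + B) = ¬1 = 3
A + B = 0 + 1 = 1
¬(A + B) = ¬1 = 3
B · B = 1 · 1 = 1
¬(A + B) ⇒ (B · B) = 3 ⇒ 1 = 2
¬(B + B) + (¬(A + B) ⇒ (B · B)) = 3 + 2 = 3
No assignment yields a value below 3, so this is the minimum.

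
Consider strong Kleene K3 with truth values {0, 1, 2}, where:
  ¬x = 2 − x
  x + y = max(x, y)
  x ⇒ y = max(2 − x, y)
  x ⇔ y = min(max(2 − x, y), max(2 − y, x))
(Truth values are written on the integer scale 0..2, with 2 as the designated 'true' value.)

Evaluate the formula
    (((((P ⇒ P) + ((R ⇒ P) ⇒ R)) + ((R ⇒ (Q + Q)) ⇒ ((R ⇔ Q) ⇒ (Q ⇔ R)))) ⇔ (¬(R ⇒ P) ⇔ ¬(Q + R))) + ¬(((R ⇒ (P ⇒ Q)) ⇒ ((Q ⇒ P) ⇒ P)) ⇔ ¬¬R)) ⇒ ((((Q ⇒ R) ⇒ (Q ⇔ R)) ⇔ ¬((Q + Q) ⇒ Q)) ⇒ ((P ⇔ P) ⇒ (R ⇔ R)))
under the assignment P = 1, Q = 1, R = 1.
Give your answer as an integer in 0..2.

P ⇒ P = 1 ⇒ 1 = 1
R ⇒ P = 1 ⇒ 1 = 1
(R ⇒ P) ⇒ R = 1 ⇒ 1 = 1
(P ⇒ P) + ((R ⇒ P) ⇒ R) = 1 + 1 = 1
Q + Q = 1 + 1 = 1
R ⇒ (Q + Q) = 1 ⇒ 1 = 1
R ⇔ Q = 1 ⇔ 1 = 1
Q ⇔ R = 1 ⇔ 1 = 1
(R ⇔ Q) ⇒ (Q ⇔ R) = 1 ⇒ 1 = 1
(R ⇒ (Q + Q)) ⇒ ((R ⇔ Q) ⇒ (Q ⇔ R)) = 1 ⇒ 1 = 1
((P ⇒ P) + ((R ⇒ P) ⇒ R)) + ((R ⇒ (Q + Q)) ⇒ ((R ⇔ Q) ⇒ (Q ⇔ R))) = 1 + 1 = 1
R ⇒ P = 1 ⇒ 1 = 1
¬(R ⇒ P) = ¬1 = 1
Q + R = 1 + 1 = 1
¬(Q + R) = ¬1 = 1
¬(R ⇒ P) ⇔ ¬(Q + R) = 1 ⇔ 1 = 1
(((P ⇒ P) + ((R ⇒ P) ⇒ R)) + ((R ⇒ (Q + Q)) ⇒ ((R ⇔ Q) ⇒ (Q ⇔ R)))) ⇔ (¬(R ⇒ P) ⇔ ¬(Q + R)) = 1 ⇔ 1 = 1
P ⇒ Q = 1 ⇒ 1 = 1
R ⇒ (P ⇒ Q) = 1 ⇒ 1 = 1
Q ⇒ P = 1 ⇒ 1 = 1
(Q ⇒ P) ⇒ P = 1 ⇒ 1 = 1
(R ⇒ (P ⇒ Q)) ⇒ ((Q ⇒ P) ⇒ P) = 1 ⇒ 1 = 1
¬R = ¬1 = 1
¬¬R = ¬1 = 1
((R ⇒ (P ⇒ Q)) ⇒ ((Q ⇒ P) ⇒ P)) ⇔ ¬¬R = 1 ⇔ 1 = 1
¬(((R ⇒ (P ⇒ Q)) ⇒ ((Q ⇒ P) ⇒ P)) ⇔ ¬¬R) = ¬1 = 1
((((P ⇒ P) + ((R ⇒ P) ⇒ R)) + ((R ⇒ (Q + Q)) ⇒ ((R ⇔ Q) ⇒ (Q ⇔ R)))) ⇔ (¬(R ⇒ P) ⇔ ¬(Q + R))) + ¬(((R ⇒ (P ⇒ Q)) ⇒ ((Q ⇒ P) ⇒ P)) ⇔ ¬¬R) = 1 + 1 = 1
Q ⇒ R = 1 ⇒ 1 = 1
Q ⇔ R = 1 ⇔ 1 = 1
(Q ⇒ R) ⇒ (Q ⇔ R) = 1 ⇒ 1 = 1
Q + Q = 1 + 1 = 1
(Q + Q) ⇒ Q = 1 ⇒ 1 = 1
¬((Q + Q) ⇒ Q) = ¬1 = 1
((Q ⇒ R) ⇒ (Q ⇔ R)) ⇔ ¬((Q + Q) ⇒ Q) = 1 ⇔ 1 = 1
P ⇔ P = 1 ⇔ 1 = 1
R ⇔ R = 1 ⇔ 1 = 1
(P ⇔ P) ⇒ (R ⇔ R) = 1 ⇒ 1 = 1
(((Q ⇒ R) ⇒ (Q ⇔ R)) ⇔ ¬((Q + Q) ⇒ Q)) ⇒ ((P ⇔ P) ⇒ (R ⇔ R)) = 1 ⇒ 1 = 1
(((((P ⇒ P) + ((R ⇒ P) ⇒ R)) + ((R ⇒ (Q + Q)) ⇒ ((R ⇔ Q) ⇒ (Q ⇔ R)))) ⇔ (¬(R ⇒ P) ⇔ ¬(Q + R))) + ¬(((R ⇒ (P ⇒ Q)) ⇒ ((Q ⇒ P) ⇒ P)) ⇔ ¬¬R)) ⇒ ((((Q ⇒ R) ⇒ (Q ⇔ R)) ⇔ ¬((Q + Q) ⇒ Q)) ⇒ ((P ⇔ P) ⇒ (R ⇔ R))) = 1 ⇒ 1 = 1

1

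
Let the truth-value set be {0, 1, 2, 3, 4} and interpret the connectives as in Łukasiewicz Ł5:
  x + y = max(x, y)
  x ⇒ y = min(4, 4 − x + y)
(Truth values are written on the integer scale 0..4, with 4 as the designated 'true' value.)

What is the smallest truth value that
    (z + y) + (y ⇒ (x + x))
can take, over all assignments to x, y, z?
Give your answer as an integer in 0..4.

2

Take x = 0, y = 2, z = 0:
z + y = 0 + 2 = 2
x + x = 0 + 0 = 0
y ⇒ (x + x) = 2 ⇒ 0 = 2
(z + y) + (y ⇒ (x + x)) = 2 + 2 = 2
No assignment yields a value below 2, so this is the minimum.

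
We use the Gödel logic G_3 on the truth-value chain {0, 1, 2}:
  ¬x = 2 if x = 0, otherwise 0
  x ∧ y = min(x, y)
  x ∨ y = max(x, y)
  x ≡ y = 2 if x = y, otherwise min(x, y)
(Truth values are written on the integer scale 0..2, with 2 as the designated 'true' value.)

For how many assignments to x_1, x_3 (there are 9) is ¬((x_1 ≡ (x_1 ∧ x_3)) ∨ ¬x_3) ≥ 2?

0

x_1 = 0, x_3 = 0 ↦ 0  <
x_1 = 0, x_3 = 1 ↦ 0  <
x_1 = 0, x_3 = 2 ↦ 0  <
x_1 = 1, x_3 = 0 ↦ 0  <
x_1 = 1, x_3 = 1 ↦ 0  <
x_1 = 1, x_3 = 2 ↦ 0  <
x_1 = 2, x_3 = 0 ↦ 0  <
x_1 = 2, x_3 = 1 ↦ 0  <
x_1 = 2, x_3 = 2 ↦ 0  <
So 0 of the 9 assignments meet the threshold.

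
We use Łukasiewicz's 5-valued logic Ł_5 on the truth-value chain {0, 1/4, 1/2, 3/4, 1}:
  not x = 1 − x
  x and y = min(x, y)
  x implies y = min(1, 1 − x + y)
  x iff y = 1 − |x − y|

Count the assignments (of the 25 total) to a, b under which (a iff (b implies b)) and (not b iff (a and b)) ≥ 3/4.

value 1: 1 assignment (counts)
value 3/4: 1 assignment (counts)
value 1/2: 8 assignments
value 1/4: 5 assignments
value 0: 10 assignments
So 2 of the 25 assignments meet the threshold.

2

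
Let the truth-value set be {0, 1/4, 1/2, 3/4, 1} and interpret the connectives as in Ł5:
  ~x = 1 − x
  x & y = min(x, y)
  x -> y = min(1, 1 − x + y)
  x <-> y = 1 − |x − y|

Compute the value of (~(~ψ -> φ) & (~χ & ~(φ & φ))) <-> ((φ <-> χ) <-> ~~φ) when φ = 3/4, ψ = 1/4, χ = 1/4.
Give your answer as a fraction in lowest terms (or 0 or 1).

~ψ = ~1/4 = 3/4
~ψ -> φ = 3/4 -> 3/4 = 1
~(~ψ -> φ) = ~1 = 0
~χ = ~1/4 = 3/4
φ & φ = 3/4 & 3/4 = 3/4
~(φ & φ) = ~3/4 = 1/4
~χ & ~(φ & φ) = 3/4 & 1/4 = 1/4
~(~ψ -> φ) & (~χ & ~(φ & φ)) = 0 & 1/4 = 0
φ <-> χ = 3/4 <-> 1/4 = 1/2
~φ = ~3/4 = 1/4
~~φ = ~1/4 = 3/4
(φ <-> χ) <-> ~~φ = 1/2 <-> 3/4 = 3/4
(~(~ψ -> φ) & (~χ & ~(φ & φ))) <-> ((φ <-> χ) <-> ~~φ) = 0 <-> 3/4 = 1/4

1/4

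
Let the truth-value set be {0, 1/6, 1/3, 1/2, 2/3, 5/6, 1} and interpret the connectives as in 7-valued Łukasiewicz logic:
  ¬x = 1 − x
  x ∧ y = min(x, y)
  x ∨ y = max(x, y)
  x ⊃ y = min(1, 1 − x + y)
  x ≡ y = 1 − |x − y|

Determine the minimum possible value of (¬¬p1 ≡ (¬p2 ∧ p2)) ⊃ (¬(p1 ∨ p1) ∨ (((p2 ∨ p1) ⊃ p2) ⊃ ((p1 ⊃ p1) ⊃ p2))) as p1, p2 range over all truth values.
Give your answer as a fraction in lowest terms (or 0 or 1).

Take p1 = 1/2, p2 = 1/2:
¬p1 = ¬1/2 = 1/2
¬¬p1 = ¬1/2 = 1/2
¬p2 = ¬1/2 = 1/2
¬p2 ∧ p2 = 1/2 ∧ 1/2 = 1/2
¬¬p1 ≡ (¬p2 ∧ p2) = 1/2 ≡ 1/2 = 1
p1 ∨ p1 = 1/2 ∨ 1/2 = 1/2
¬(p1 ∨ p1) = ¬1/2 = 1/2
p2 ∨ p1 = 1/2 ∨ 1/2 = 1/2
(p2 ∨ p1) ⊃ p2 = 1/2 ⊃ 1/2 = 1
p1 ⊃ p1 = 1/2 ⊃ 1/2 = 1
(p1 ⊃ p1) ⊃ p2 = 1 ⊃ 1/2 = 1/2
((p2 ∨ p1) ⊃ p2) ⊃ ((p1 ⊃ p1) ⊃ p2) = 1 ⊃ 1/2 = 1/2
¬(p1 ∨ p1) ∨ (((p2 ∨ p1) ⊃ p2) ⊃ ((p1 ⊃ p1) ⊃ p2)) = 1/2 ∨ 1/2 = 1/2
(¬¬p1 ≡ (¬p2 ∧ p2)) ⊃ (¬(p1 ∨ p1) ∨ (((p2 ∨ p1) ⊃ p2) ⊃ ((p1 ⊃ p1) ⊃ p2))) = 1 ⊃ 1/2 = 1/2
No assignment yields a value below 1/2, so this is the minimum.

1/2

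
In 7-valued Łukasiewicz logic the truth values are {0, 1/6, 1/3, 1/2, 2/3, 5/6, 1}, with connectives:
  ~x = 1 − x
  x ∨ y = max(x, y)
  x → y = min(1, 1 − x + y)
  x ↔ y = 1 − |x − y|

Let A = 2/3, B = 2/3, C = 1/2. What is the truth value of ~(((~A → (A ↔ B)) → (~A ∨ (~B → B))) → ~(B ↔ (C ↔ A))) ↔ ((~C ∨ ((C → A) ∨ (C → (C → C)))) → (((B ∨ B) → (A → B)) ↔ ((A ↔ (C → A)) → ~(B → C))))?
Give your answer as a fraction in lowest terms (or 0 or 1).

~A = ~2/3 = 1/3
A ↔ B = 2/3 ↔ 2/3 = 1
~A → (A ↔ B) = 1/3 → 1 = 1
~A = ~2/3 = 1/3
~B = ~2/3 = 1/3
~B → B = 1/3 → 2/3 = 1
~A ∨ (~B → B) = 1/3 ∨ 1 = 1
(~A → (A ↔ B)) → (~A ∨ (~B → B)) = 1 → 1 = 1
C ↔ A = 1/2 ↔ 2/3 = 5/6
B ↔ (C ↔ A) = 2/3 ↔ 5/6 = 5/6
~(B ↔ (C ↔ A)) = ~5/6 = 1/6
((~A → (A ↔ B)) → (~A ∨ (~B → B))) → ~(B ↔ (C ↔ A)) = 1 → 1/6 = 1/6
~(((~A → (A ↔ B)) → (~A ∨ (~B → B))) → ~(B ↔ (C ↔ A))) = ~1/6 = 5/6
~C = ~1/2 = 1/2
C → A = 1/2 → 2/3 = 1
C → C = 1/2 → 1/2 = 1
C → (C → C) = 1/2 → 1 = 1
(C → A) ∨ (C → (C → C)) = 1 ∨ 1 = 1
~C ∨ ((C → A) ∨ (C → (C → C))) = 1/2 ∨ 1 = 1
B ∨ B = 2/3 ∨ 2/3 = 2/3
A → B = 2/3 → 2/3 = 1
(B ∨ B) → (A → B) = 2/3 → 1 = 1
C → A = 1/2 → 2/3 = 1
A ↔ (C → A) = 2/3 ↔ 1 = 2/3
B → C = 2/3 → 1/2 = 5/6
~(B → C) = ~5/6 = 1/6
(A ↔ (C → A)) → ~(B → C) = 2/3 → 1/6 = 1/2
((B ∨ B) → (A → B)) ↔ ((A ↔ (C → A)) → ~(B → C)) = 1 ↔ 1/2 = 1/2
(~C ∨ ((C → A) ∨ (C → (C → C)))) → (((B ∨ B) → (A → B)) ↔ ((A ↔ (C → A)) → ~(B → C))) = 1 → 1/2 = 1/2
~(((~A → (A ↔ B)) → (~A ∨ (~B → B))) → ~(B ↔ (C ↔ A))) ↔ ((~C ∨ ((C → A) ∨ (C → (C → C)))) → (((B ∨ B) → (A → B)) ↔ ((A ↔ (C → A)) → ~(B → C)))) = 5/6 ↔ 1/2 = 2/3

2/3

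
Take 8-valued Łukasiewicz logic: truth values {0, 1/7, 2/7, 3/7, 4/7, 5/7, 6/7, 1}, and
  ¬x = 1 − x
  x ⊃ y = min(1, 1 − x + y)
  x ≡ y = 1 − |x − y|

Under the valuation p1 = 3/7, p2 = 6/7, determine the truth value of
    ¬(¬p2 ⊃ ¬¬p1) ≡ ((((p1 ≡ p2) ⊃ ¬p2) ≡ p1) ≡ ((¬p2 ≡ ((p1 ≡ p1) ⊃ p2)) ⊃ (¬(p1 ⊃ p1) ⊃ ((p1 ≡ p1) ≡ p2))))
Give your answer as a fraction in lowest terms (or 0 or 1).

¬p2 = ¬6/7 = 1/7
¬p1 = ¬3/7 = 4/7
¬¬p1 = ¬4/7 = 3/7
¬p2 ⊃ ¬¬p1 = 1/7 ⊃ 3/7 = 1
¬(¬p2 ⊃ ¬¬p1) = ¬1 = 0
p1 ≡ p2 = 3/7 ≡ 6/7 = 4/7
¬p2 = ¬6/7 = 1/7
(p1 ≡ p2) ⊃ ¬p2 = 4/7 ⊃ 1/7 = 4/7
((p1 ≡ p2) ⊃ ¬p2) ≡ p1 = 4/7 ≡ 3/7 = 6/7
¬p2 = ¬6/7 = 1/7
p1 ≡ p1 = 3/7 ≡ 3/7 = 1
(p1 ≡ p1) ⊃ p2 = 1 ⊃ 6/7 = 6/7
¬p2 ≡ ((p1 ≡ p1) ⊃ p2) = 1/7 ≡ 6/7 = 2/7
p1 ⊃ p1 = 3/7 ⊃ 3/7 = 1
¬(p1 ⊃ p1) = ¬1 = 0
p1 ≡ p1 = 3/7 ≡ 3/7 = 1
(p1 ≡ p1) ≡ p2 = 1 ≡ 6/7 = 6/7
¬(p1 ⊃ p1) ⊃ ((p1 ≡ p1) ≡ p2) = 0 ⊃ 6/7 = 1
(¬p2 ≡ ((p1 ≡ p1) ⊃ p2)) ⊃ (¬(p1 ⊃ p1) ⊃ ((p1 ≡ p1) ≡ p2)) = 2/7 ⊃ 1 = 1
(((p1 ≡ p2) ⊃ ¬p2) ≡ p1) ≡ ((¬p2 ≡ ((p1 ≡ p1) ⊃ p2)) ⊃ (¬(p1 ⊃ p1) ⊃ ((p1 ≡ p1) ≡ p2))) = 6/7 ≡ 1 = 6/7
¬(¬p2 ⊃ ¬¬p1) ≡ ((((p1 ≡ p2) ⊃ ¬p2) ≡ p1) ≡ ((¬p2 ≡ ((p1 ≡ p1) ⊃ p2)) ⊃ (¬(p1 ⊃ p1) ⊃ ((p1 ≡ p1) ≡ p2)))) = 0 ≡ 6/7 = 1/7

1/7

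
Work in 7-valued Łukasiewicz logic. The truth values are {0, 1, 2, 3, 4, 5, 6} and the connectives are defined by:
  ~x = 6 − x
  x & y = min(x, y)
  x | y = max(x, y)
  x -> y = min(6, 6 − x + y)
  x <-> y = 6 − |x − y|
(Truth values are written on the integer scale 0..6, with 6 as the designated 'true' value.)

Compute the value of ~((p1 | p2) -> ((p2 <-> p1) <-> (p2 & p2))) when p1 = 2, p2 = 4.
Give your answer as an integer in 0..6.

p1 | p2 = 2 | 4 = 4
p2 <-> p1 = 4 <-> 2 = 4
p2 & p2 = 4 & 4 = 4
(p2 <-> p1) <-> (p2 & p2) = 4 <-> 4 = 6
(p1 | p2) -> ((p2 <-> p1) <-> (p2 & p2)) = 4 -> 6 = 6
~((p1 | p2) -> ((p2 <-> p1) <-> (p2 & p2))) = ~6 = 0

0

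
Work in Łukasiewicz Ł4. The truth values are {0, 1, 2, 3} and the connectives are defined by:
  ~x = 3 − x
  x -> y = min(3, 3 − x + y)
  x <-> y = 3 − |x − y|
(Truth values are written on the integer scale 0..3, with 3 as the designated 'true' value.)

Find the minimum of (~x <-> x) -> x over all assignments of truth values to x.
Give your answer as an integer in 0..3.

Take x = 1:
~x = ~1 = 2
~x <-> x = 2 <-> 1 = 2
(~x <-> x) -> x = 2 -> 1 = 2
No assignment yields a value below 2, so this is the minimum.

2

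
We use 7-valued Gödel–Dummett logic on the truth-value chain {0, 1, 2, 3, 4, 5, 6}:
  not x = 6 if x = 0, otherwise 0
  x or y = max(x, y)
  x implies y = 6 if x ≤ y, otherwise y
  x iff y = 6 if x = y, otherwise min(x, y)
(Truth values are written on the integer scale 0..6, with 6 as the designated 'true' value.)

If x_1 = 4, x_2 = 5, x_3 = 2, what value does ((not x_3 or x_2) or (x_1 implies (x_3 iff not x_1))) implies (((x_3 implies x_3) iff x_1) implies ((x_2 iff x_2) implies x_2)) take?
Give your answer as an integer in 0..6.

not x_3 = not 2 = 0
not x_3 or x_2 = 0 or 5 = 5
not x_1 = not 4 = 0
x_3 iff not x_1 = 2 iff 0 = 0
x_1 implies (x_3 iff not x_1) = 4 implies 0 = 0
(not x_3 or x_2) or (x_1 implies (x_3 iff not x_1)) = 5 or 0 = 5
x_3 implies x_3 = 2 implies 2 = 6
(x_3 implies x_3) iff x_1 = 6 iff 4 = 4
x_2 iff x_2 = 5 iff 5 = 6
(x_2 iff x_2) implies x_2 = 6 implies 5 = 5
((x_3 implies x_3) iff x_1) implies ((x_2 iff x_2) implies x_2) = 4 implies 5 = 6
((not x_3 or x_2) or (x_1 implies (x_3 iff not x_1))) implies (((x_3 implies x_3) iff x_1) implies ((x_2 iff x_2) implies x_2)) = 5 implies 6 = 6

6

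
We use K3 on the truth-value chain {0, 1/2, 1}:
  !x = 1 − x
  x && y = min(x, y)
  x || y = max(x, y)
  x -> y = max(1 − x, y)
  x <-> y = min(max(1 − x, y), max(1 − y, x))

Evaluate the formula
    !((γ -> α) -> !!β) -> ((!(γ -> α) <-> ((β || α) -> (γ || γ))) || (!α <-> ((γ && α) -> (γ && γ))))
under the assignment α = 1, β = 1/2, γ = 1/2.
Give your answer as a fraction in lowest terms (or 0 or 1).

γ -> α = 1/2 -> 1 = 1
!β = !1/2 = 1/2
!!β = !1/2 = 1/2
(γ -> α) -> !!β = 1 -> 1/2 = 1/2
!((γ -> α) -> !!β) = !1/2 = 1/2
γ -> α = 1/2 -> 1 = 1
!(γ -> α) = !1 = 0
β || α = 1/2 || 1 = 1
γ || γ = 1/2 || 1/2 = 1/2
(β || α) -> (γ || γ) = 1 -> 1/2 = 1/2
!(γ -> α) <-> ((β || α) -> (γ || γ)) = 0 <-> 1/2 = 1/2
!α = !1 = 0
γ && α = 1/2 && 1 = 1/2
γ && γ = 1/2 && 1/2 = 1/2
(γ && α) -> (γ && γ) = 1/2 -> 1/2 = 1/2
!α <-> ((γ && α) -> (γ && γ)) = 0 <-> 1/2 = 1/2
(!(γ -> α) <-> ((β || α) -> (γ || γ))) || (!α <-> ((γ && α) -> (γ && γ))) = 1/2 || 1/2 = 1/2
!((γ -> α) -> !!β) -> ((!(γ -> α) <-> ((β || α) -> (γ || γ))) || (!α <-> ((γ && α) -> (γ && γ)))) = 1/2 -> 1/2 = 1/2

1/2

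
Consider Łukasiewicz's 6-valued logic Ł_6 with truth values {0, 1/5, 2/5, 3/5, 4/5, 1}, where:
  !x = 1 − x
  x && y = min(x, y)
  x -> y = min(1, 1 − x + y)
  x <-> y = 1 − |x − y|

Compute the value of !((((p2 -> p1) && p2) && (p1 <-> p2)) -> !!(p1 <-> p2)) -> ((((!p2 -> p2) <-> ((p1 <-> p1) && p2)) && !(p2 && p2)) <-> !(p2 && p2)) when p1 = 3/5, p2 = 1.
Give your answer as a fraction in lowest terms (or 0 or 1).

p2 -> p1 = 1 -> 3/5 = 3/5
(p2 -> p1) && p2 = 3/5 && 1 = 3/5
p1 <-> p2 = 3/5 <-> 1 = 3/5
((p2 -> p1) && p2) && (p1 <-> p2) = 3/5 && 3/5 = 3/5
p1 <-> p2 = 3/5 <-> 1 = 3/5
!(p1 <-> p2) = !3/5 = 2/5
!!(p1 <-> p2) = !2/5 = 3/5
(((p2 -> p1) && p2) && (p1 <-> p2)) -> !!(p1 <-> p2) = 3/5 -> 3/5 = 1
!((((p2 -> p1) && p2) && (p1 <-> p2)) -> !!(p1 <-> p2)) = !1 = 0
!p2 = !1 = 0
!p2 -> p2 = 0 -> 1 = 1
p1 <-> p1 = 3/5 <-> 3/5 = 1
(p1 <-> p1) && p2 = 1 && 1 = 1
(!p2 -> p2) <-> ((p1 <-> p1) && p2) = 1 <-> 1 = 1
p2 && p2 = 1 && 1 = 1
!(p2 && p2) = !1 = 0
((!p2 -> p2) <-> ((p1 <-> p1) && p2)) && !(p2 && p2) = 1 && 0 = 0
p2 && p2 = 1 && 1 = 1
!(p2 && p2) = !1 = 0
(((!p2 -> p2) <-> ((p1 <-> p1) && p2)) && !(p2 && p2)) <-> !(p2 && p2) = 0 <-> 0 = 1
!((((p2 -> p1) && p2) && (p1 <-> p2)) -> !!(p1 <-> p2)) -> ((((!p2 -> p2) <-> ((p1 <-> p1) && p2)) && !(p2 && p2)) <-> !(p2 && p2)) = 0 -> 1 = 1

1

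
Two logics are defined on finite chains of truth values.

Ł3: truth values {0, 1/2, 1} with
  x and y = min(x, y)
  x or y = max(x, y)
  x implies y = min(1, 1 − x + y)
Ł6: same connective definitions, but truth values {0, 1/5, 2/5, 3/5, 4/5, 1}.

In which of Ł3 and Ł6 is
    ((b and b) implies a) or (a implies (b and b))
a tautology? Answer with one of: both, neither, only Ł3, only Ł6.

In Ł3: every assignment gives 1 — tautology.
In Ł6: every assignment gives 1 — tautology.

both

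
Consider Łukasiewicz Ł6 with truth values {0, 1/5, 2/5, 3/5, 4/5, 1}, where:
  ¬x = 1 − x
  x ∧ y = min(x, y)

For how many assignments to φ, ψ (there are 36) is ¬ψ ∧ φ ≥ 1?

value 1: 1 assignment (counts)
value 4/5: 3 assignments
value 3/5: 5 assignments
value 2/5: 7 assignments
value 1/5: 9 assignments
value 0: 11 assignments
So 1 of the 36 assignments meets the threshold.

1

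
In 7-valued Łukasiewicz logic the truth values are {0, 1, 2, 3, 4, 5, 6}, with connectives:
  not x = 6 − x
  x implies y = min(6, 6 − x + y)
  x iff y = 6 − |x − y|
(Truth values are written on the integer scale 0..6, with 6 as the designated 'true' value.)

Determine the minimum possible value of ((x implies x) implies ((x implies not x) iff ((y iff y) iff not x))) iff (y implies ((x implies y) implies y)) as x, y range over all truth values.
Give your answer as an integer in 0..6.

3

Take x = 3, y = 0:
x implies x = 3 implies 3 = 6
not x = not 3 = 3
x implies not x = 3 implies 3 = 6
y iff y = 0 iff 0 = 6
not x = not 3 = 3
(y iff y) iff not x = 6 iff 3 = 3
(x implies not x) iff ((y iff y) iff not x) = 6 iff 3 = 3
(x implies x) implies ((x implies not x) iff ((y iff y) iff not x)) = 6 implies 3 = 3
x implies y = 3 implies 0 = 3
(x implies y) implies y = 3 implies 0 = 3
y implies ((x implies y) implies y) = 0 implies 3 = 6
((x implies x) implies ((x implies not x) iff ((y iff y) iff not x))) iff (y implies ((x implies y) implies y)) = 3 iff 6 = 3
No assignment yields a value below 3, so this is the minimum.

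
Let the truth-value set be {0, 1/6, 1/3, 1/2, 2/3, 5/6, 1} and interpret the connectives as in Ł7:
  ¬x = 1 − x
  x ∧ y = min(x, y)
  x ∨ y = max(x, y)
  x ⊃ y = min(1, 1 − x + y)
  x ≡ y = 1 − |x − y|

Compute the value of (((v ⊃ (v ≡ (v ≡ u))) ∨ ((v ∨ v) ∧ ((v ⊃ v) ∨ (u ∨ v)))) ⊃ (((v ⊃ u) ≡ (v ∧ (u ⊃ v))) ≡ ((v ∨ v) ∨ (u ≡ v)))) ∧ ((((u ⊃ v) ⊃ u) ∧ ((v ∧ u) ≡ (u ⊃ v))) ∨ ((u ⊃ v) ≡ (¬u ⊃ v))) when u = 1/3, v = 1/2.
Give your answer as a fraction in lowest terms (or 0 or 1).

v ≡ u = 1/2 ≡ 1/3 = 5/6
v ≡ (v ≡ u) = 1/2 ≡ 5/6 = 2/3
v ⊃ (v ≡ (v ≡ u)) = 1/2 ⊃ 2/3 = 1
v ∨ v = 1/2 ∨ 1/2 = 1/2
v ⊃ v = 1/2 ⊃ 1/2 = 1
u ∨ v = 1/3 ∨ 1/2 = 1/2
(v ⊃ v) ∨ (u ∨ v) = 1 ∨ 1/2 = 1
(v ∨ v) ∧ ((v ⊃ v) ∨ (u ∨ v)) = 1/2 ∧ 1 = 1/2
(v ⊃ (v ≡ (v ≡ u))) ∨ ((v ∨ v) ∧ ((v ⊃ v) ∨ (u ∨ v))) = 1 ∨ 1/2 = 1
v ⊃ u = 1/2 ⊃ 1/3 = 5/6
u ⊃ v = 1/3 ⊃ 1/2 = 1
v ∧ (u ⊃ v) = 1/2 ∧ 1 = 1/2
(v ⊃ u) ≡ (v ∧ (u ⊃ v)) = 5/6 ≡ 1/2 = 2/3
v ∨ v = 1/2 ∨ 1/2 = 1/2
u ≡ v = 1/3 ≡ 1/2 = 5/6
(v ∨ v) ∨ (u ≡ v) = 1/2 ∨ 5/6 = 5/6
((v ⊃ u) ≡ (v ∧ (u ⊃ v))) ≡ ((v ∨ v) ∨ (u ≡ v)) = 2/3 ≡ 5/6 = 5/6
((v ⊃ (v ≡ (v ≡ u))) ∨ ((v ∨ v) ∧ ((v ⊃ v) ∨ (u ∨ v)))) ⊃ (((v ⊃ u) ≡ (v ∧ (u ⊃ v))) ≡ ((v ∨ v) ∨ (u ≡ v))) = 1 ⊃ 5/6 = 5/6
u ⊃ v = 1/3 ⊃ 1/2 = 1
(u ⊃ v) ⊃ u = 1 ⊃ 1/3 = 1/3
v ∧ u = 1/2 ∧ 1/3 = 1/3
u ⊃ v = 1/3 ⊃ 1/2 = 1
(v ∧ u) ≡ (u ⊃ v) = 1/3 ≡ 1 = 1/3
((u ⊃ v) ⊃ u) ∧ ((v ∧ u) ≡ (u ⊃ v)) = 1/3 ∧ 1/3 = 1/3
u ⊃ v = 1/3 ⊃ 1/2 = 1
¬u = ¬1/3 = 2/3
¬u ⊃ v = 2/3 ⊃ 1/2 = 5/6
(u ⊃ v) ≡ (¬u ⊃ v) = 1 ≡ 5/6 = 5/6
(((u ⊃ v) ⊃ u) ∧ ((v ∧ u) ≡ (u ⊃ v))) ∨ ((u ⊃ v) ≡ (¬u ⊃ v)) = 1/3 ∨ 5/6 = 5/6
(((v ⊃ (v ≡ (v ≡ u))) ∨ ((v ∨ v) ∧ ((v ⊃ v) ∨ (u ∨ v)))) ⊃ (((v ⊃ u) ≡ (v ∧ (u ⊃ v))) ≡ ((v ∨ v) ∨ (u ≡ v)))) ∧ ((((u ⊃ v) ⊃ u) ∧ ((v ∧ u) ≡ (u ⊃ v))) ∨ ((u ⊃ v) ≡ (¬u ⊃ v))) = 5/6 ∧ 5/6 = 5/6

5/6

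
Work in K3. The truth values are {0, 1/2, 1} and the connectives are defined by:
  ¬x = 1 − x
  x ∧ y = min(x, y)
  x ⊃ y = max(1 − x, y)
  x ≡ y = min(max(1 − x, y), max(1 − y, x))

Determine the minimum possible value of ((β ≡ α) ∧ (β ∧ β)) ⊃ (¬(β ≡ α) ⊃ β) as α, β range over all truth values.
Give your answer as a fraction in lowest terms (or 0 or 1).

1/2

Take α = 0, β = 1/2:
β ≡ α = 1/2 ≡ 0 = 1/2
β ∧ β = 1/2 ∧ 1/2 = 1/2
(β ≡ α) ∧ (β ∧ β) = 1/2 ∧ 1/2 = 1/2
β ≡ α = 1/2 ≡ 0 = 1/2
¬(β ≡ α) = ¬1/2 = 1/2
¬(β ≡ α) ⊃ β = 1/2 ⊃ 1/2 = 1/2
((β ≡ α) ∧ (β ∧ β)) ⊃ (¬(β ≡ α) ⊃ β) = 1/2 ⊃ 1/2 = 1/2
No assignment yields a value below 1/2, so this is the minimum.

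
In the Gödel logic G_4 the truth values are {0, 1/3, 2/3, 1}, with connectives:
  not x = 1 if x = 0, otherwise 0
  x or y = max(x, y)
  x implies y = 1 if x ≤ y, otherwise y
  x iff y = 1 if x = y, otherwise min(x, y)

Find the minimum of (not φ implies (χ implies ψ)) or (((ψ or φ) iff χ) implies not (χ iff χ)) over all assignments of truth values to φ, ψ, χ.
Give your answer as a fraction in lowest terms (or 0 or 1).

Take φ = 0, ψ = 1/3, χ = 2/3:
not φ = not 0 = 1
χ implies ψ = 2/3 implies 1/3 = 1/3
not φ implies (χ implies ψ) = 1 implies 1/3 = 1/3
ψ or φ = 1/3 or 0 = 1/3
(ψ or φ) iff χ = 1/3 iff 2/3 = 1/3
χ iff χ = 2/3 iff 2/3 = 1
not (χ iff χ) = not 1 = 0
((ψ or φ) iff χ) implies not (χ iff χ) = 1/3 implies 0 = 0
(not φ implies (χ implies ψ)) or (((ψ or φ) iff χ) implies not (χ iff χ)) = 1/3 or 0 = 1/3
No assignment yields a value below 1/3, so this is the minimum.

1/3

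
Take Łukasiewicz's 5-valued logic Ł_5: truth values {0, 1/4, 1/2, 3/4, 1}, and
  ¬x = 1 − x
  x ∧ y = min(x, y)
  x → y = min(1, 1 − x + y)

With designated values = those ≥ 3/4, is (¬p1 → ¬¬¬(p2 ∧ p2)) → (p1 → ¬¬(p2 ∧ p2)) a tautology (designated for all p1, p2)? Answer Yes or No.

Counterexample: take p1 = 1/2, p2 = 0.
¬p1 = ¬1/2 = 1/2
p2 ∧ p2 = 0 ∧ 0 = 0
¬(p2 ∧ p2) = ¬0 = 1
¬¬(p2 ∧ p2) = ¬1 = 0
¬¬¬(p2 ∧ p2) = ¬0 = 1
¬p1 → ¬¬¬(p2 ∧ p2) = 1/2 → 1 = 1
p2 ∧ p2 = 0 ∧ 0 = 0
¬(p2 ∧ p2) = ¬0 = 1
¬¬(p2 ∧ p2) = ¬1 = 0
p1 → ¬¬(p2 ∧ p2) = 1/2 → 0 = 1/2
(¬p1 → ¬¬¬(p2 ∧ p2)) → (p1 → ¬¬(p2 ∧ p2)) = 1 → 1/2 = 1/2
This gives 1/2, which is below 3/4.

No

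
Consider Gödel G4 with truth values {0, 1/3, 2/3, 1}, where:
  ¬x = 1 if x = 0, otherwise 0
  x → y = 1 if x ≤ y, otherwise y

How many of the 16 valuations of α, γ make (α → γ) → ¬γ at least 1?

4

α = 0, γ = 0 ↦ 1  ≥
α = 0, γ = 1/3 ↦ 0  <
α = 0, γ = 2/3 ↦ 0  <
α = 0, γ = 1 ↦ 0  <
α = 1/3, γ = 0 ↦ 1  ≥
α = 1/3, γ = 1/3 ↦ 0  <
α = 1/3, γ = 2/3 ↦ 0  <
α = 1/3, γ = 1 ↦ 0  <
α = 2/3, γ = 0 ↦ 1  ≥
α = 2/3, γ = 1/3 ↦ 0  <
α = 2/3, γ = 2/3 ↦ 0  <
α = 2/3, γ = 1 ↦ 0  <
α = 1, γ = 0 ↦ 1  ≥
α = 1, γ = 1/3 ↦ 0  <
α = 1, γ = 2/3 ↦ 0  <
α = 1, γ = 1 ↦ 0  <
So 4 of the 16 assignments meet the threshold.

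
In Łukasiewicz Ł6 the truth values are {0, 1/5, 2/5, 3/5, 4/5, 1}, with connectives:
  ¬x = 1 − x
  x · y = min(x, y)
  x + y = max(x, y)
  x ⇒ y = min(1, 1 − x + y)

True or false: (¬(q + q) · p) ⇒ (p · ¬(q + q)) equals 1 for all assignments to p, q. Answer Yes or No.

At p = 1, q = 4/5, for instance:
q + q = 4/5 + 4/5 = 4/5
¬(q + q) = ¬4/5 = 1/5
¬(q + q) · p = 1/5 · 1 = 1/5
p · ¬(q + q) = 1 · 1/5 = 1/5
(¬(q + q) · p) ⇒ (p · ¬(q + q)) = 1/5 ⇒ 1/5 = 1
and checking the remaining 35 assignments likewise gives ≥ 1 in every case.

Yes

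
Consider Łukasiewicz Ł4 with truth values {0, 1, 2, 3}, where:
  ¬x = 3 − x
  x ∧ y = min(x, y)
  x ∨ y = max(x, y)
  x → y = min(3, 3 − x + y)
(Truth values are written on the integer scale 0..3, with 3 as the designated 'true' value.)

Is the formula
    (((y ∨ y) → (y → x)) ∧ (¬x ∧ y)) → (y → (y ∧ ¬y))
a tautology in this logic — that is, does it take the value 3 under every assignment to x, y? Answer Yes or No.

Counterexample: take x = 1, y = 3.
y ∨ y = 3 ∨ 3 = 3
y → x = 3 → 1 = 1
(y ∨ y) → (y → x) = 3 → 1 = 1
¬x = ¬1 = 2
¬x ∧ y = 2 ∧ 3 = 2
((y ∨ y) → (y → x)) ∧ (¬x ∧ y) = 1 ∧ 2 = 1
¬y = ¬3 = 0
y ∧ ¬y = 3 ∧ 0 = 0
y → (y ∧ ¬y) = 3 → 0 = 0
(((y ∨ y) → (y → x)) ∧ (¬x ∧ y)) → (y → (y ∧ ¬y)) = 1 → 0 = 2
This gives 2 ≠ 3.

No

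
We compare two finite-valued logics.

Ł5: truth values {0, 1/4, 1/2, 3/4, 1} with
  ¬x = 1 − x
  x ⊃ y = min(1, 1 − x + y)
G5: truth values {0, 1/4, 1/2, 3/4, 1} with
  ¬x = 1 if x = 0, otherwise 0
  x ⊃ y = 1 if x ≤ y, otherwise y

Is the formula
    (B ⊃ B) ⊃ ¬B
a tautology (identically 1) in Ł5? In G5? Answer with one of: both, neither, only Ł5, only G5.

neither

In Ł5: at B = 1/4 the value is 3/4 — not a tautology.
In G5: at B = 1/4 the value is 0 — not a tautology.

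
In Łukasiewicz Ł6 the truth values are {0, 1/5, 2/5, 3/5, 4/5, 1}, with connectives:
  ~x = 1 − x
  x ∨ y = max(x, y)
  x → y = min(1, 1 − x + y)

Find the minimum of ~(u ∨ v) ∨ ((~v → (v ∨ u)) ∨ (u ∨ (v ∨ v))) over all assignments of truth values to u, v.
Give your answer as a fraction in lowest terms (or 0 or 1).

3/5

Take u = 2/5, v = 0:
u ∨ v = 2/5 ∨ 0 = 2/5
~(u ∨ v) = ~2/5 = 3/5
~v = ~0 = 1
v ∨ u = 0 ∨ 2/5 = 2/5
~v → (v ∨ u) = 1 → 2/5 = 2/5
v ∨ v = 0 ∨ 0 = 0
u ∨ (v ∨ v) = 2/5 ∨ 0 = 2/5
(~v → (v ∨ u)) ∨ (u ∨ (v ∨ v)) = 2/5 ∨ 2/5 = 2/5
~(u ∨ v) ∨ ((~v → (v ∨ u)) ∨ (u ∨ (v ∨ v))) = 3/5 ∨ 2/5 = 3/5
No assignment yields a value below 3/5, so this is the minimum.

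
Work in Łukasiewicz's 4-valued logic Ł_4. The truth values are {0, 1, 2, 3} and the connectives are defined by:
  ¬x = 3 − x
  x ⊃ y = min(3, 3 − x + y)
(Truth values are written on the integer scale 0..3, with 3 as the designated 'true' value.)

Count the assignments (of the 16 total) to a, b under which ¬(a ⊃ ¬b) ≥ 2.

a = 0, b = 0 ↦ 0  <
a = 0, b = 1 ↦ 0  <
a = 0, b = 2 ↦ 0  <
a = 0, b = 3 ↦ 0  <
a = 1, b = 0 ↦ 0  <
a = 1, b = 1 ↦ 0  <
a = 1, b = 2 ↦ 0  <
a = 1, b = 3 ↦ 1  <
a = 2, b = 0 ↦ 0  <
a = 2, b = 1 ↦ 0  <
a = 2, b = 2 ↦ 1  <
a = 2, b = 3 ↦ 2  ≥
a = 3, b = 0 ↦ 0  <
a = 3, b = 1 ↦ 1  <
a = 3, b = 2 ↦ 2  ≥
a = 3, b = 3 ↦ 3  ≥
So 3 of the 16 assignments meet the threshold.

3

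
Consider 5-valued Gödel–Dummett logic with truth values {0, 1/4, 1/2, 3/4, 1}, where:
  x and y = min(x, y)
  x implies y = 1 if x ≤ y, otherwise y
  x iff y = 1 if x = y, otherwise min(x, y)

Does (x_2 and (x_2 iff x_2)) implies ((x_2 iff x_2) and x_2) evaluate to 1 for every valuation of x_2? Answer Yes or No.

Yes

x_2 = 0 ↦ 1
x_2 = 1/4 ↦ 1
x_2 = 1/2 ↦ 1
x_2 = 3/4 ↦ 1
x_2 = 1 ↦ 1
Every assignment gives a value ≥ 1.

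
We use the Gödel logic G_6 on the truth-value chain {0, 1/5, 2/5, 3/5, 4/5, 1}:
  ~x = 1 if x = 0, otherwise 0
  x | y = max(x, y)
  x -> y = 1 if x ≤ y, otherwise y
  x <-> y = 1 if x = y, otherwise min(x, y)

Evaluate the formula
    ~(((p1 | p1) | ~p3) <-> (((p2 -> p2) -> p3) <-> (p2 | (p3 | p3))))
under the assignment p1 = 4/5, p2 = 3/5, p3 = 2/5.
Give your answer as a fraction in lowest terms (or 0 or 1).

0

p1 | p1 = 4/5 | 4/5 = 4/5
~p3 = ~2/5 = 0
(p1 | p1) | ~p3 = 4/5 | 0 = 4/5
p2 -> p2 = 3/5 -> 3/5 = 1
(p2 -> p2) -> p3 = 1 -> 2/5 = 2/5
p3 | p3 = 2/5 | 2/5 = 2/5
p2 | (p3 | p3) = 3/5 | 2/5 = 3/5
((p2 -> p2) -> p3) <-> (p2 | (p3 | p3)) = 2/5 <-> 3/5 = 2/5
((p1 | p1) | ~p3) <-> (((p2 -> p2) -> p3) <-> (p2 | (p3 | p3))) = 4/5 <-> 2/5 = 2/5
~(((p1 | p1) | ~p3) <-> (((p2 -> p2) -> p3) <-> (p2 | (p3 | p3)))) = ~2/5 = 0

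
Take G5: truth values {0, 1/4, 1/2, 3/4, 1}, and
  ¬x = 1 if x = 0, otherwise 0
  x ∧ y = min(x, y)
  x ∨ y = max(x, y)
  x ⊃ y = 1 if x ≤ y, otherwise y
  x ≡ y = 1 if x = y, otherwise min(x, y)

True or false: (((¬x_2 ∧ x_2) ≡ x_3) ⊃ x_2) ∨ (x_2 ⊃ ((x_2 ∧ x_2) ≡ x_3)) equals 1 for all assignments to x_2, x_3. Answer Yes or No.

Counterexample: take x_2 = 1/4, x_3 = 0.
¬x_2 = ¬1/4 = 0
¬x_2 ∧ x_2 = 0 ∧ 1/4 = 0
(¬x_2 ∧ x_2) ≡ x_3 = 0 ≡ 0 = 1
((¬x_2 ∧ x_2) ≡ x_3) ⊃ x_2 = 1 ⊃ 1/4 = 1/4
x_2 ∧ x_2 = 1/4 ∧ 1/4 = 1/4
(x_2 ∧ x_2) ≡ x_3 = 1/4 ≡ 0 = 0
x_2 ⊃ ((x_2 ∧ x_2) ≡ x_3) = 1/4 ⊃ 0 = 0
(((¬x_2 ∧ x_2) ≡ x_3) ⊃ x_2) ∨ (x_2 ⊃ ((x_2 ∧ x_2) ≡ x_3)) = 1/4 ∨ 0 = 1/4
This gives 1/4 ≠ 1.

No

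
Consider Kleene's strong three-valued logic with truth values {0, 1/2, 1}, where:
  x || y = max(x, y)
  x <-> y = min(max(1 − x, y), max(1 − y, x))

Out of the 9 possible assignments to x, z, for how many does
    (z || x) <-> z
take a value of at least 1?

4

x = 0, z = 0 ↦ 1  ≥
x = 0, z = 1/2 ↦ 1/2  <
x = 0, z = 1 ↦ 1  ≥
x = 1/2, z = 0 ↦ 1/2  <
x = 1/2, z = 1/2 ↦ 1/2  <
x = 1/2, z = 1 ↦ 1  ≥
x = 1, z = 0 ↦ 0  <
x = 1, z = 1/2 ↦ 1/2  <
x = 1, z = 1 ↦ 1  ≥
So 4 of the 9 assignments meet the threshold.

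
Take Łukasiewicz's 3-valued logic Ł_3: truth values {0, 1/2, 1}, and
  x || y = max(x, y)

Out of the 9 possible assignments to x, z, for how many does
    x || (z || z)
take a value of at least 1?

x = 0, z = 0 ↦ 0  <
x = 0, z = 1/2 ↦ 1/2  <
x = 0, z = 1 ↦ 1  ≥
x = 1/2, z = 0 ↦ 1/2  <
x = 1/2, z = 1/2 ↦ 1/2  <
x = 1/2, z = 1 ↦ 1  ≥
x = 1, z = 0 ↦ 1  ≥
x = 1, z = 1/2 ↦ 1  ≥
x = 1, z = 1 ↦ 1  ≥
So 5 of the 9 assignments meet the threshold.

5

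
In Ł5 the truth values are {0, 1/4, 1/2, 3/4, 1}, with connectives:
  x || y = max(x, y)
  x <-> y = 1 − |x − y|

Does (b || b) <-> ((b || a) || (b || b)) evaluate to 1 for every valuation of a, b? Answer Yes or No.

Counterexample: take a = 1/4, b = 0.
b || b = 0 || 0 = 0
b || a = 0 || 1/4 = 1/4
(b || a) || (b || b) = 1/4 || 0 = 1/4
(b || b) <-> ((b || a) || (b || b)) = 0 <-> 1/4 = 3/4
This gives 3/4 ≠ 1.

No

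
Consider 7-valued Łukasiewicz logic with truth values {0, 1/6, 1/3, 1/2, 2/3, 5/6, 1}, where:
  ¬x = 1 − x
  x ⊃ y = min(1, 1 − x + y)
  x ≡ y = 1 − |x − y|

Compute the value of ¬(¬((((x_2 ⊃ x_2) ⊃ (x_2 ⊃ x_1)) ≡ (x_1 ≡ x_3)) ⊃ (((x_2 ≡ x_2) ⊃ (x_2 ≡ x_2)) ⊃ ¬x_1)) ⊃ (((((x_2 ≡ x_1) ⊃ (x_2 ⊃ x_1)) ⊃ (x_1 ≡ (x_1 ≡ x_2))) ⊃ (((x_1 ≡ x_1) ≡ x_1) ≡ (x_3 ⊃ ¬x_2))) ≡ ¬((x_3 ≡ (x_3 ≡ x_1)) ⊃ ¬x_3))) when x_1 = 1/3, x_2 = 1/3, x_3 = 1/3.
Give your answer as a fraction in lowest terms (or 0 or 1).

1/3

x_2 ⊃ x_2 = 1/3 ⊃ 1/3 = 1
x_2 ⊃ x_1 = 1/3 ⊃ 1/3 = 1
(x_2 ⊃ x_2) ⊃ (x_2 ⊃ x_1) = 1 ⊃ 1 = 1
x_1 ≡ x_3 = 1/3 ≡ 1/3 = 1
((x_2 ⊃ x_2) ⊃ (x_2 ⊃ x_1)) ≡ (x_1 ≡ x_3) = 1 ≡ 1 = 1
x_2 ≡ x_2 = 1/3 ≡ 1/3 = 1
x_2 ≡ x_2 = 1/3 ≡ 1/3 = 1
(x_2 ≡ x_2) ⊃ (x_2 ≡ x_2) = 1 ⊃ 1 = 1
¬x_1 = ¬1/3 = 2/3
((x_2 ≡ x_2) ⊃ (x_2 ≡ x_2)) ⊃ ¬x_1 = 1 ⊃ 2/3 = 2/3
(((x_2 ⊃ x_2) ⊃ (x_2 ⊃ x_1)) ≡ (x_1 ≡ x_3)) ⊃ (((x_2 ≡ x_2) ⊃ (x_2 ≡ x_2)) ⊃ ¬x_1) = 1 ⊃ 2/3 = 2/3
¬((((x_2 ⊃ x_2) ⊃ (x_2 ⊃ x_1)) ≡ (x_1 ≡ x_3)) ⊃ (((x_2 ≡ x_2) ⊃ (x_2 ≡ x_2)) ⊃ ¬x_1)) = ¬2/3 = 1/3
x_2 ≡ x_1 = 1/3 ≡ 1/3 = 1
x_2 ⊃ x_1 = 1/3 ⊃ 1/3 = 1
(x_2 ≡ x_1) ⊃ (x_2 ⊃ x_1) = 1 ⊃ 1 = 1
x_1 ≡ x_2 = 1/3 ≡ 1/3 = 1
x_1 ≡ (x_1 ≡ x_2) = 1/3 ≡ 1 = 1/3
((x_2 ≡ x_1) ⊃ (x_2 ⊃ x_1)) ⊃ (x_1 ≡ (x_1 ≡ x_2)) = 1 ⊃ 1/3 = 1/3
x_1 ≡ x_1 = 1/3 ≡ 1/3 = 1
(x_1 ≡ x_1) ≡ x_1 = 1 ≡ 1/3 = 1/3
¬x_2 = ¬1/3 = 2/3
x_3 ⊃ ¬x_2 = 1/3 ⊃ 2/3 = 1
((x_1 ≡ x_1) ≡ x_1) ≡ (x_3 ⊃ ¬x_2) = 1/3 ≡ 1 = 1/3
(((x_2 ≡ x_1) ⊃ (x_2 ⊃ x_1)) ⊃ (x_1 ≡ (x_1 ≡ x_2))) ⊃ (((x_1 ≡ x_1) ≡ x_1) ≡ (x_3 ⊃ ¬x_2)) = 1/3 ⊃ 1/3 = 1
x_3 ≡ x_1 = 1/3 ≡ 1/3 = 1
x_3 ≡ (x_3 ≡ x_1) = 1/3 ≡ 1 = 1/3
¬x_3 = ¬1/3 = 2/3
(x_3 ≡ (x_3 ≡ x_1)) ⊃ ¬x_3 = 1/3 ⊃ 2/3 = 1
¬((x_3 ≡ (x_3 ≡ x_1)) ⊃ ¬x_3) = ¬1 = 0
((((x_2 ≡ x_1) ⊃ (x_2 ⊃ x_1)) ⊃ (x_1 ≡ (x_1 ≡ x_2))) ⊃ (((x_1 ≡ x_1) ≡ x_1) ≡ (x_3 ⊃ ¬x_2))) ≡ ¬((x_3 ≡ (x_3 ≡ x_1)) ⊃ ¬x_3) = 1 ≡ 0 = 0
¬((((x_2 ⊃ x_2) ⊃ (x_2 ⊃ x_1)) ≡ (x_1 ≡ x_3)) ⊃ (((x_2 ≡ x_2) ⊃ (x_2 ≡ x_2)) ⊃ ¬x_1)) ⊃ (((((x_2 ≡ x_1) ⊃ (x_2 ⊃ x_1)) ⊃ (x_1 ≡ (x_1 ≡ x_2))) ⊃ (((x_1 ≡ x_1) ≡ x_1) ≡ (x_3 ⊃ ¬x_2))) ≡ ¬((x_3 ≡ (x_3 ≡ x_1)) ⊃ ¬x_3)) = 1/3 ⊃ 0 = 2/3
¬(¬((((x_2 ⊃ x_2) ⊃ (x_2 ⊃ x_1)) ≡ (x_1 ≡ x_3)) ⊃ (((x_2 ≡ x_2) ⊃ (x_2 ≡ x_2)) ⊃ ¬x_1)) ⊃ (((((x_2 ≡ x_1) ⊃ (x_2 ⊃ x_1)) ⊃ (x_1 ≡ (x_1 ≡ x_2))) ⊃ (((x_1 ≡ x_1) ≡ x_1) ≡ (x_3 ⊃ ¬x_2))) ≡ ¬((x_3 ≡ (x_3 ≡ x_1)) ⊃ ¬x_3))) = ¬2/3 = 1/3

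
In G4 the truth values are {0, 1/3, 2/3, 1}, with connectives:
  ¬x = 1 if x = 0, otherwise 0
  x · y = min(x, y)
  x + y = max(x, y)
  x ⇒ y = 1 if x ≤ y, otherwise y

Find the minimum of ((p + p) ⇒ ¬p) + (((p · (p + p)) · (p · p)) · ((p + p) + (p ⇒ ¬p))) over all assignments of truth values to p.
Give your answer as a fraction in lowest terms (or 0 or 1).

1/3

Take p = 1/3:
p + p = 1/3 + 1/3 = 1/3
¬p = ¬1/3 = 0
(p + p) ⇒ ¬p = 1/3 ⇒ 0 = 0
p + p = 1/3 + 1/3 = 1/3
p · (p + p) = 1/3 · 1/3 = 1/3
p · p = 1/3 · 1/3 = 1/3
(p · (p + p)) · (p · p) = 1/3 · 1/3 = 1/3
p + p = 1/3 + 1/3 = 1/3
¬p = ¬1/3 = 0
p ⇒ ¬p = 1/3 ⇒ 0 = 0
(p + p) + (p ⇒ ¬p) = 1/3 + 0 = 1/3
((p · (p + p)) · (p · p)) · ((p + p) + (p ⇒ ¬p)) = 1/3 · 1/3 = 1/3
((p + p) ⇒ ¬p) + (((p · (p + p)) · (p · p)) · ((p + p) + (p ⇒ ¬p))) = 0 + 1/3 = 1/3
No assignment yields a value below 1/3, so this is the minimum.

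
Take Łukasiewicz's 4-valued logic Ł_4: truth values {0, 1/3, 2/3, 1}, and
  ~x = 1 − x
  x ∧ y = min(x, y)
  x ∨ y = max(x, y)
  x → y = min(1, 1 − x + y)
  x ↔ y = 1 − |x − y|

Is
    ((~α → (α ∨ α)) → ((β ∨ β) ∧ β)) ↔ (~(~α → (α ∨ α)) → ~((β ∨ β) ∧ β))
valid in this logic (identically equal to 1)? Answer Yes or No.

Counterexample: take α = 0, β = 1/3.
~α = ~0 = 1
α ∨ α = 0 ∨ 0 = 0
~α → (α ∨ α) = 1 → 0 = 0
β ∨ β = 1/3 ∨ 1/3 = 1/3
(β ∨ β) ∧ β = 1/3 ∧ 1/3 = 1/3
(~α → (α ∨ α)) → ((β ∨ β) ∧ β) = 0 → 1/3 = 1
~α = ~0 = 1
α ∨ α = 0 ∨ 0 = 0
~α → (α ∨ α) = 1 → 0 = 0
~(~α → (α ∨ α)) = ~0 = 1
β ∨ β = 1/3 ∨ 1/3 = 1/3
(β ∨ β) ∧ β = 1/3 ∧ 1/3 = 1/3
~((β ∨ β) ∧ β) = ~1/3 = 2/3
~(~α → (α ∨ α)) → ~((β ∨ β) ∧ β) = 1 → 2/3 = 2/3
((~α → (α ∨ α)) → ((β ∨ β) ∧ β)) ↔ (~(~α → (α ∨ α)) → ~((β ∨ β) ∧ β)) = 1 ↔ 2/3 = 2/3
This gives 2/3 ≠ 1.

No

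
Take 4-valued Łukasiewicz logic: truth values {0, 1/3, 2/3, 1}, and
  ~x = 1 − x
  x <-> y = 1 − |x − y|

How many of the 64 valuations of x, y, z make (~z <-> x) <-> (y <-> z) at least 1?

20

value 1: 20 assignments (counts)
value 2/3: 28 assignments
value 1/3: 12 assignments
value 0: 4 assignments
So 20 of the 64 assignments meet the threshold.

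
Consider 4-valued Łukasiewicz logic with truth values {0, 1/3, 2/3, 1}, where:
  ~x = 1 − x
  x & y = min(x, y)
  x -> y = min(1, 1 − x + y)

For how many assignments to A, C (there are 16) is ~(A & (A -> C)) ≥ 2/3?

A = 0, C = 0 ↦ 1  ≥
A = 0, C = 1/3 ↦ 1  ≥
A = 0, C = 2/3 ↦ 1  ≥
A = 0, C = 1 ↦ 1  ≥
A = 1/3, C = 0 ↦ 2/3  ≥
A = 1/3, C = 1/3 ↦ 2/3  ≥
A = 1/3, C = 2/3 ↦ 2/3  ≥
A = 1/3, C = 1 ↦ 2/3  ≥
A = 2/3, C = 0 ↦ 2/3  ≥
A = 2/3, C = 1/3 ↦ 1/3  <
A = 2/3, C = 2/3 ↦ 1/3  <
A = 2/3, C = 1 ↦ 1/3  <
A = 1, C = 0 ↦ 1  ≥
A = 1, C = 1/3 ↦ 2/3  ≥
A = 1, C = 2/3 ↦ 1/3  <
A = 1, C = 1 ↦ 0  <
So 11 of the 16 assignments meet the threshold.

11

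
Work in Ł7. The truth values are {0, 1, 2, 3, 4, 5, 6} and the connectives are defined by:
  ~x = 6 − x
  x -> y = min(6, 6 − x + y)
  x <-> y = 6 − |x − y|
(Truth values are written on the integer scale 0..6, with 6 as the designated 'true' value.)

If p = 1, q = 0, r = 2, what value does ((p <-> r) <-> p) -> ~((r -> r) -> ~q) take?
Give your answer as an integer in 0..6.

p <-> r = 1 <-> 2 = 5
(p <-> r) <-> p = 5 <-> 1 = 2
r -> r = 2 -> 2 = 6
~q = ~0 = 6
(r -> r) -> ~q = 6 -> 6 = 6
~((r -> r) -> ~q) = ~6 = 0
((p <-> r) <-> p) -> ~((r -> r) -> ~q) = 2 -> 0 = 4

4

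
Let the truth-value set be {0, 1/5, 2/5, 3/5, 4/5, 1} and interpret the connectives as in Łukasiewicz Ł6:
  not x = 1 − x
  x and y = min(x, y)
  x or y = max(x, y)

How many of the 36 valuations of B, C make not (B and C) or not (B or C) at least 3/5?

value 1: 11 assignments (counts)
value 4/5: 9 assignments (counts)
value 3/5: 7 assignments (counts)
value 2/5: 5 assignments
value 1/5: 3 assignments
value 0: 1 assignment
So 27 of the 36 assignments meet the threshold.

27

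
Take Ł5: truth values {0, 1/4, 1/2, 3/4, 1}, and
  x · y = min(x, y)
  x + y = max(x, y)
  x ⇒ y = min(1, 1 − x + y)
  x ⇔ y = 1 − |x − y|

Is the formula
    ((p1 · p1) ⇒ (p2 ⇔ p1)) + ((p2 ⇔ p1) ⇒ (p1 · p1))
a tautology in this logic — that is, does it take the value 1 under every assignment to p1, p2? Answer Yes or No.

Yes

At p1 = 1/2, p2 = 1/2, for instance:
p1 · p1 = 1/2 · 1/2 = 1/2
p2 ⇔ p1 = 1/2 ⇔ 1/2 = 1
(p1 · p1) ⇒ (p2 ⇔ p1) = 1/2 ⇒ 1 = 1
(p2 ⇔ p1) ⇒ (p1 · p1) = 1 ⇒ 1/2 = 1/2
((p1 · p1) ⇒ (p2 ⇔ p1)) + ((p2 ⇔ p1) ⇒ (p1 · p1)) = 1 + 1/2 = 1
and checking the remaining 24 assignments likewise gives ≥ 1 in every case.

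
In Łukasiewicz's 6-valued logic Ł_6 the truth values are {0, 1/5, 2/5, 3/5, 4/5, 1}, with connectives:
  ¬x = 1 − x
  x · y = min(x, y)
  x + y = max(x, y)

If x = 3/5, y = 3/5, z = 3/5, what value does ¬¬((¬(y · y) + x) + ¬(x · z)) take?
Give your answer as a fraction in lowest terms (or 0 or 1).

3/5

y · y = 3/5 · 3/5 = 3/5
¬(y · y) = ¬3/5 = 2/5
¬(y · y) + x = 2/5 + 3/5 = 3/5
x · z = 3/5 · 3/5 = 3/5
¬(x · z) = ¬3/5 = 2/5
(¬(y · y) + x) + ¬(x · z) = 3/5 + 2/5 = 3/5
¬((¬(y · y) + x) + ¬(x · z)) = ¬3/5 = 2/5
¬¬((¬(y · y) + x) + ¬(x · z)) = ¬2/5 = 3/5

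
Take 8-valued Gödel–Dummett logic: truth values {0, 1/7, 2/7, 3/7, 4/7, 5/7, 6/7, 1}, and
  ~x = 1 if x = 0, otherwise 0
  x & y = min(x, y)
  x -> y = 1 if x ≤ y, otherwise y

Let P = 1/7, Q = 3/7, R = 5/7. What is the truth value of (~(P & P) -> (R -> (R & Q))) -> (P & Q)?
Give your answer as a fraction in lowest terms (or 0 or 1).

1/7

P & P = 1/7 & 1/7 = 1/7
~(P & P) = ~1/7 = 0
R & Q = 5/7 & 3/7 = 3/7
R -> (R & Q) = 5/7 -> 3/7 = 3/7
~(P & P) -> (R -> (R & Q)) = 0 -> 3/7 = 1
P & Q = 1/7 & 3/7 = 1/7
(~(P & P) -> (R -> (R & Q))) -> (P & Q) = 1 -> 1/7 = 1/7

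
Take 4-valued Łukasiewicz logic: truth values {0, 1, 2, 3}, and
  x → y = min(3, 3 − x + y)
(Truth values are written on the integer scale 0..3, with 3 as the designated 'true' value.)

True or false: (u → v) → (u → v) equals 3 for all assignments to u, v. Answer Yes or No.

u = 0, v = 0 ↦ 3
u = 0, v = 1 ↦ 3
u = 0, v = 2 ↦ 3
u = 0, v = 3 ↦ 3
u = 1, v = 0 ↦ 3
u = 1, v = 1 ↦ 3
u = 1, v = 2 ↦ 3
u = 1, v = 3 ↦ 3
u = 2, v = 0 ↦ 3
u = 2, v = 1 ↦ 3
u = 2, v = 2 ↦ 3
u = 2, v = 3 ↦ 3
u = 3, v = 0 ↦ 3
u = 3, v = 1 ↦ 3
u = 3, v = 2 ↦ 3
u = 3, v = 3 ↦ 3
Every assignment gives a value ≥ 3.

Yes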